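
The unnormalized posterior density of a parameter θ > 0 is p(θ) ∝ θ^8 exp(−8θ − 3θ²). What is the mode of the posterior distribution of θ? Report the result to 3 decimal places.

θ̂_MAP = 0.667

ℓ'(θ) = 8/θ − 8 − 6θ. Setting this to zero and multiplying by θ: 6θ² + 8θ − 8 = 0.
θ = (−8 + √(8² + 4·6·8)) / (2·6) = (−8 + √256) / 12 = (−8 + 16)/12 = 2/3.
ℓ''(θ) = −8/θ² − 6 < 0, confirming a maximum.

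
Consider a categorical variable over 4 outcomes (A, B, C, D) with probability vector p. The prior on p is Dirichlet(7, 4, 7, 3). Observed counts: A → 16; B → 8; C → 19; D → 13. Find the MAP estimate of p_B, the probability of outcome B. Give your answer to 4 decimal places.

The posterior is Dirichlet(αᵢ + nᵢ) = Dirichlet(23, 12, 26, 16).
For a Dirichlet(a₁,…,a_K) with all aᵢ > 1, the mode has j-th component (aⱼ − 1)/(Σaᵢ − K).
Here Σaᵢ = 77 and K = 4, so p_B = (12 − 1)/(77 − 4) = 11/73 ≈ 0.1507.

MAP estimate of p_B = 0.1507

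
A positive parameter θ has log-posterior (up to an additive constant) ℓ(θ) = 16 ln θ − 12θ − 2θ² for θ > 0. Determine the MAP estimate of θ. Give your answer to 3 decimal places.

θ̂_MAP = 1.000

ℓ'(θ) = 16/θ − 12 − 4θ. Setting this to zero and multiplying by θ: 4θ² + 12θ − 16 = 0.
θ = (−12 + √(12² + 4·4·16)) / (2·4) = (−12 + √400) / 8 = (−12 + 20)/8 = 1.
ℓ''(θ) = −16/θ² − 4 < 0, confirming a maximum.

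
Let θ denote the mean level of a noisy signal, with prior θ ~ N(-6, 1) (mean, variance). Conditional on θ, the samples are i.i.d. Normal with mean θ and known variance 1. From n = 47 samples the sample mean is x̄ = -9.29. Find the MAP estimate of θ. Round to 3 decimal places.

n = 47, x̄ = -9.29.
For a Normal prior and Normal likelihood with known variance, the posterior is Normal; its mode equals its mean, the precision-weighted average.
Prior precision 1/σ₀² = 1/1 = 1; data precision n/σ² = 47/1 = 47.
θ̂ = (1·(-6) + 47·(-9.29)) / (1 + 47) = (-442.63)/48 = -44263/4800 ≈ -9.221.

θ̂_MAP = -9.221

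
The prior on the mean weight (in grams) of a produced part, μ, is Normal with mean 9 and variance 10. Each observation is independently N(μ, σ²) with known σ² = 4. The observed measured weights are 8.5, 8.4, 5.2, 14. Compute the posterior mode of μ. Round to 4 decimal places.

n = 4; x̄ = (8.5 + 8.4 + 5.2 + 14)/4 = 36.1/4 = 9.025.
For a Normal prior and Normal likelihood with known variance, the posterior is Normal; its mode equals its mean, the precision-weighted average.
Prior precision 1/σ₀² = 1/10 = 0.1; data precision n/σ² = 4/4 = 1.
μ̂ = (0.1·9 + 1·9.025) / (0.1 + 1) = 9.925/1.1 = 397/44 ≈ 9.0227.

μ̂_MAP = 9.0227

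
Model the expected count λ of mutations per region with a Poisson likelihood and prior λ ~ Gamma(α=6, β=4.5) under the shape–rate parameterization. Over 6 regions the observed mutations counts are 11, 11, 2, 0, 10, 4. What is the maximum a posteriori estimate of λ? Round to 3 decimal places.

Σxᵢ = 11+11+2+0+10+4 = 38, with n = 6.
Posterior ∝ λ^5e^(−4.5λ) · λ^38e^(−6λ) = λ^43e^(−10.5λ), i.e. Gamma(shape=44, rate=10.5).
The mode of a Gamma(a, b) with a ≥ 1 (shape–rate) is (a−1)/b = 43/10.5 ≈ 4.095.

λ̂_MAP = 4.095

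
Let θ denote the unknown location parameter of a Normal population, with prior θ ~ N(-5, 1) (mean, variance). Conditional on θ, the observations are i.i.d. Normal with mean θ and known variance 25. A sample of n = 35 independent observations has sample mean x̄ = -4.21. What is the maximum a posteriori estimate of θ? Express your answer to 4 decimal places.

n = 35, x̄ = -4.21.
For a Normal prior and Normal likelihood with known variance, the posterior is Normal; its mode equals its mean, the precision-weighted average.
Prior precision 1/σ₀² = 1/1 = 1; data precision n/σ² = 35/25 = 1.4.
θ̂ = (1·(-5) + 1.4·(-4.21)) / (1 + 1.4) = (-10.894)/2.4 = -5447/1200 ≈ -4.5392.

θ̂_MAP = -4.5392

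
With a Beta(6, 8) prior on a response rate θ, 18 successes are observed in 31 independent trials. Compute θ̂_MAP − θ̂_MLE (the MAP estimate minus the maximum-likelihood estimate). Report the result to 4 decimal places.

Posterior is Beta(24, 21); MAP = (24−1)/(45−2) = 23/43 ≈ 0.53488.
MLE ignores the prior: θ̂_MLE = k/n = 18/31 ≈ 0.58065.
Difference = 23/43 − 18/31 = -61/1333 ≈ -0.0458.

MAP − MLE = -0.0458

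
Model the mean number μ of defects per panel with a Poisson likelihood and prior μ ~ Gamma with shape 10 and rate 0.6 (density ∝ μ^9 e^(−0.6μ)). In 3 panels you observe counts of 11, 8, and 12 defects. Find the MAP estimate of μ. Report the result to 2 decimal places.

μ̂_MAP = 11.11

Σxᵢ = 11+8+12 = 31, with n = 3.
Posterior ∝ μ^9e^(−0.6μ) · μ^31e^(−3μ) = μ^40e^(−3.6μ), i.e. Gamma(shape=41, rate=3.6).
The mode of a Gamma(a, b) with a ≥ 1 (shape–rate) is (a−1)/b = 40/3.6 ≈ 11.11.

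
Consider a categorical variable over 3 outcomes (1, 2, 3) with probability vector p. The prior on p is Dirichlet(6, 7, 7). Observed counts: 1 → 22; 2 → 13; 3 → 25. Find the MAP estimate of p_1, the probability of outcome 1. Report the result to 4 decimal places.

The posterior is Dirichlet(αᵢ + nᵢ) = Dirichlet(28, 20, 32).
For a Dirichlet(a₁,…,a_K) with all aᵢ > 1, the mode has j-th component (aⱼ − 1)/(Σaᵢ − K).
Here Σaᵢ = 80 and K = 3, so p_1 = (28 − 1)/(80 − 3) = 27/77 ≈ 0.3506.

MAP estimate: 0.3506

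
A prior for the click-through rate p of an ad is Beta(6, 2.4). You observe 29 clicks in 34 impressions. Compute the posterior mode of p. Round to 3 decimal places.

Prior: Beta(6, 2.4).
Data: 29 successes in 34 trials. The binomial likelihood contributes p^29(1−p)^5, so the posterior is Beta(6+29, 2.4+5) = Beta(35, 7.4).
For Beta(a, b) with a, b > 1 the mode is (a−1)/(a+b−2) = 34/40.4 ≈ 0.842.

p̂_MAP = 0.842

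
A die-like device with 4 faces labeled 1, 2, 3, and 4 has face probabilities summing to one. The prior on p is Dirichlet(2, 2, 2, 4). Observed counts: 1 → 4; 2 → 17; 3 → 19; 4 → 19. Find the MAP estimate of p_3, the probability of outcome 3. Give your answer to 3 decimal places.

The posterior is Dirichlet(αᵢ + nᵢ) = Dirichlet(6, 19, 21, 23).
For a Dirichlet(a₁,…,a_K) with all aᵢ > 1, the mode has j-th component (aⱼ − 1)/(Σaᵢ − K).
Here Σaᵢ = 69 and K = 4, so p_3 = (21 − 1)/(69 − 4) = 20/65 ≈ 0.308.

MAP estimate: 0.308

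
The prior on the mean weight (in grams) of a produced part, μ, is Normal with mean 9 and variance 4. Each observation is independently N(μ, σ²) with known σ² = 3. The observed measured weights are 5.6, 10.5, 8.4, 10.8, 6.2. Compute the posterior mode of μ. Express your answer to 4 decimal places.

n = 5; x̄ = (5.6 + 10.5 + 8.4 + 10.8 + 6.2)/5 = 41.5/5 = 8.3.
For a Normal prior and Normal likelihood with known variance, the posterior is Normal; its mode equals its mean, the precision-weighted average.
Prior precision 1/σ₀² = 1/4 = 0.25; data precision n/σ² = 5/3.
μ̂ = (0.25·9 + (5/3)·8.3) / (0.25 + 5/3) = (193/12)/(23/12) = 193/23 ≈ 8.3913.

μ̂_MAP = 8.3913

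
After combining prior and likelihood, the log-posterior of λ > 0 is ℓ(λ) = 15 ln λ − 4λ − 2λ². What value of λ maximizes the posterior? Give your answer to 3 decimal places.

ℓ'(λ) = 15/λ − 4 − 4λ. Setting this to zero and multiplying by λ: 4λ² + 4λ − 15 = 0.
λ = (−4 + √(4² + 4·4·15)) / (2·4) = (−4 + √256) / 8 = (−4 + 16)/8 = 3/2.
ℓ''(λ) = −15/λ² − 4 < 0, confirming a maximum.

λ̂_MAP = 1.500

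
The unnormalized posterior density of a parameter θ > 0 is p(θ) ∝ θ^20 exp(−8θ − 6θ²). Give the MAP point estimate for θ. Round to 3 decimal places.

θ̂_MAP = 1.000

ℓ'(θ) = 20/θ − 8 − 12θ. Setting this to zero and multiplying by θ: 12θ² + 8θ − 20 = 0.
θ = (−8 + √(8² + 4·12·20)) / (2·12) = (−8 + √1024) / 24 = (−8 + 32)/24 = 1.
ℓ''(θ) = −20/θ² − 12 < 0, confirming a maximum.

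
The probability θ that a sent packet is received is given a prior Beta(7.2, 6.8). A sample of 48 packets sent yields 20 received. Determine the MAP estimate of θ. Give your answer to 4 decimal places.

Prior: Beta(7.2, 6.8).
Data: 20 successes in 48 trials. The binomial likelihood contributes θ^20(1−θ)^28, so the posterior is Beta(7.2+20, 6.8+28) = Beta(27.2, 34.8).
For Beta(a, b) with a, b > 1 the mode is (a−1)/(a+b−2) = 26.2/60 ≈ 0.4367.

θ̂_MAP = 0.4367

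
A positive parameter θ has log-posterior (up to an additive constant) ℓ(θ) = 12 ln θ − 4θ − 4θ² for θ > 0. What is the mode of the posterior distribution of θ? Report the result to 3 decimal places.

θ̂_MAP = 1.000

ℓ'(θ) = 12/θ − 4 − 8θ. Setting this to zero and multiplying by θ: 8θ² + 4θ − 12 = 0.
θ = (−4 + √(4² + 4·8·12)) / (2·8) = (−4 + √400) / 16 = (−4 + 20)/16 = 1.
ℓ''(θ) = −12/θ² − 8 < 0, confirming a maximum.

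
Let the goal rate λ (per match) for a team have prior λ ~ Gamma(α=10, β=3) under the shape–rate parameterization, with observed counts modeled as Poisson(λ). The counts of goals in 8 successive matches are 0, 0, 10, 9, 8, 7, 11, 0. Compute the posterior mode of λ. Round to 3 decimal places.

λ̂_MAP = 4.909

Σxᵢ = 0+0+10+9+8+7+11+0 = 45, with n = 8.
Posterior ∝ λ^9e^(−3λ) · λ^45e^(−8λ) = λ^54e^(−11λ), i.e. Gamma(shape=55, rate=11).
The mode of a Gamma(a, b) with a ≥ 1 (shape–rate) is (a−1)/b = 54/11 ≈ 4.909.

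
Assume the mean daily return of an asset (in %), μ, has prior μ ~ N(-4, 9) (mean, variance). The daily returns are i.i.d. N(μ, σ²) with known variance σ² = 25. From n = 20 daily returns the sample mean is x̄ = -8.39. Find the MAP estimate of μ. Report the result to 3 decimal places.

μ̂_MAP = -7.855

n = 20, x̄ = -8.39.
For a Normal prior and Normal likelihood with known variance, the posterior is Normal; its mode equals its mean, the precision-weighted average.
Prior precision 1/σ₀² = 1/9; data precision n/σ² = 20/25 = 0.8.
μ̂ = ((1/9)·(-4) + 0.8·(-8.39)) / (1/9 + 0.8) = (-8051/1125)/(41/45) = -8051/1025 ≈ -7.855.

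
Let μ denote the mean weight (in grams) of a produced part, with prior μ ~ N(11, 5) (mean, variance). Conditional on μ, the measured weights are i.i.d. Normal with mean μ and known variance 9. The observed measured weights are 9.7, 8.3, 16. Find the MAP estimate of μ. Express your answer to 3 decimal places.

μ̂_MAP = 11.208

n = 3; x̄ = (9.7 + 8.3 + 16)/3 = 34/3 = 34/3 ≈ 11.3333.
For a Normal prior and Normal likelihood with known variance, the posterior is Normal; its mode equals its mean, the precision-weighted average.
Prior precision 1/σ₀² = 1/5 = 0.2; data precision n/σ² = 3/9 = 1/3.
μ̂ = (0.2·11 + (1/3)·(34/3)) / (0.2 + 1/3) = (269/45)/(8/15) = 269/24 ≈ 11.208.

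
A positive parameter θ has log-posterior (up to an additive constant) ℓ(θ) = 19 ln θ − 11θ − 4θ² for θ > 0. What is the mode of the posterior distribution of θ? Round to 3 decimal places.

ℓ'(θ) = 19/θ − 11 − 8θ. Setting this to zero and multiplying by θ: 8θ² + 11θ − 19 = 0.
θ = (−11 + √(11² + 4·8·19)) / (2·8) = (−11 + √729) / 16 = (−11 + 27)/16 = 1.
ℓ''(θ) = −19/θ² − 8 < 0, confirming a maximum.

θ̂_MAP = 1.000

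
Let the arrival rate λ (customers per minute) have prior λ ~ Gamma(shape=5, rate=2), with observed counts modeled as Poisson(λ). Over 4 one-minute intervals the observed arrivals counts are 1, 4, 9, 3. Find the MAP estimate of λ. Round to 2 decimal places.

Σxᵢ = 1+4+9+3 = 17, with n = 4.
Posterior ∝ λ^4e^(−2λ) · λ^17e^(−4λ) = λ^21e^(−6λ), i.e. Gamma(shape=22, rate=6).
The mode of a Gamma(a, b) with a ≥ 1 (shape–rate) is (a−1)/b = 21/6 ≈ 3.50.

λ̂_MAP = 3.50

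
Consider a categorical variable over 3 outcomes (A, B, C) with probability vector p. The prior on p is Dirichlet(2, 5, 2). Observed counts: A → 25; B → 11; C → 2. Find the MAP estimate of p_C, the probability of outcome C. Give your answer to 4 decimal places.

MAP estimate of p_C = 0.0682

The posterior is Dirichlet(αᵢ + nᵢ) = Dirichlet(27, 16, 4).
For a Dirichlet(a₁,…,a_K) with all aᵢ > 1, the mode has j-th component (aⱼ − 1)/(Σaᵢ − K).
Here Σaᵢ = 47 and K = 3, so p_C = (4 − 1)/(47 − 3) = 3/44 ≈ 0.0682.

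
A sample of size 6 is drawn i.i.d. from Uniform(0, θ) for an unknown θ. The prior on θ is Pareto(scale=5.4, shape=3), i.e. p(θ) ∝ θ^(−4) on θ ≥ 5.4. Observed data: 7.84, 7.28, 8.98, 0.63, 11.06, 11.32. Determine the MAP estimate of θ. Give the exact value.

The Uniform(0, θ) likelihood is θ^(−n) for θ ≥ max(xᵢ), zero otherwise. Here max(xᵢ) = 11.32.
Posterior ∝ θ^(−4) · θ^(−6) = θ^(−10) on θ ≥ max(5.4, 11.32) = 11.32.
This density is strictly decreasing in θ, so the posterior mode lies at the lower boundary of the support.

θ̂_MAP = 11.32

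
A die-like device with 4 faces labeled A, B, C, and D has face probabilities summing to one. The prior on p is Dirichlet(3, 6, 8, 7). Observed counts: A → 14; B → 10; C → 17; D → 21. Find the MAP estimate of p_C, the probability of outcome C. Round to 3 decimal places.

MAP estimate of p_C = 0.293

The posterior is Dirichlet(αᵢ + nᵢ) = Dirichlet(17, 16, 25, 28).
For a Dirichlet(a₁,…,a_K) with all aᵢ > 1, the mode has j-th component (aⱼ − 1)/(Σaᵢ − K).
Here Σaᵢ = 86 and K = 4, so p_C = (25 − 1)/(86 − 4) = 24/82 ≈ 0.293.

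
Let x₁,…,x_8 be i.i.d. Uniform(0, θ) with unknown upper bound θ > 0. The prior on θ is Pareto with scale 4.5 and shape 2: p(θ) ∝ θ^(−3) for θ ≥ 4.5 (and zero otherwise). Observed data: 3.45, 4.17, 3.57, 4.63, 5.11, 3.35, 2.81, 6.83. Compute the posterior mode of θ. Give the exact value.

The Uniform(0, θ) likelihood is θ^(−n) for θ ≥ max(xᵢ), zero otherwise. Here max(xᵢ) = 6.83.
Posterior ∝ θ^(−3) · θ^(−8) = θ^(−11) on θ ≥ max(4.5, 6.83) = 6.83.
This density is strictly decreasing in θ, so the posterior mode lies at the lower boundary of the support.

θ̂_MAP = 6.83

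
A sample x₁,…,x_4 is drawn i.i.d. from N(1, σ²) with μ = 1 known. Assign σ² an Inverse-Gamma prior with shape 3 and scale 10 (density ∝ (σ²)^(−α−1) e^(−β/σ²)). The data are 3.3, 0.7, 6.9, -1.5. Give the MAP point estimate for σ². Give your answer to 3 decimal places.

Sum of squared deviations about the known mean: SS = (3.3−1)² + (0.7−1)² + (6.9−1)² + (-1.5−1)² = 46.44.
The Normal likelihood contributes (σ²)^(−n/2) exp(−SS/(2σ²)), so the posterior is Inverse-Gamma(α + n/2, β + SS/2) = Inverse-Gamma(5, 33.22).
The mode of Inverse-Gamma(a, b) is b/(a+1) = 33.22/6 ≈ 5.537.

σ̂²_MAP = 5.537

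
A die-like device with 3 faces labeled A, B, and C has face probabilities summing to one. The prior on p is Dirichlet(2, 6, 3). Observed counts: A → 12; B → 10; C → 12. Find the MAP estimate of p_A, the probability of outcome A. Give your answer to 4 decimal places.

MAP estimate of p_A = 0.3095

The posterior is Dirichlet(αᵢ + nᵢ) = Dirichlet(14, 16, 15).
For a Dirichlet(a₁,…,a_K) with all aᵢ > 1, the mode has j-th component (aⱼ − 1)/(Σaᵢ − K).
Here Σaᵢ = 45 and K = 3, so p_A = (14 − 1)/(45 − 3) = 13/42 ≈ 0.3095.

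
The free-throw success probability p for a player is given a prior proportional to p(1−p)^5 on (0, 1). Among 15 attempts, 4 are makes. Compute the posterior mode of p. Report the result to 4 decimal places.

p̂_MAP = 0.2381

The prior density ∝ p(1−p)^5 is the kernel of Beta(2, 6).
Data: 4 successes in 15 trials. The binomial likelihood contributes p^4(1−p)^11, so the posterior is Beta(2+4, 6+11) = Beta(6, 17).
For Beta(a, b) with a, b > 1 the mode is (a−1)/(a+b−2) = 5/21 ≈ 0.2381.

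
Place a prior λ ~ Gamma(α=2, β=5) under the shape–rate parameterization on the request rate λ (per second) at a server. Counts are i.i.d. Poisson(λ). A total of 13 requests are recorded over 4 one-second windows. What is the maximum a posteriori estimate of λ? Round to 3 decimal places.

Σxᵢ = 13, n = 4.
Posterior ∝ λe^(−5λ) · λ^13e^(−4λ) = λ^14e^(−9λ), i.e. Gamma(shape=15, rate=9).
The mode of a Gamma(a, b) with a ≥ 1 (shape–rate) is (a−1)/b = 14/9 ≈ 1.556.

λ̂_MAP = 1.556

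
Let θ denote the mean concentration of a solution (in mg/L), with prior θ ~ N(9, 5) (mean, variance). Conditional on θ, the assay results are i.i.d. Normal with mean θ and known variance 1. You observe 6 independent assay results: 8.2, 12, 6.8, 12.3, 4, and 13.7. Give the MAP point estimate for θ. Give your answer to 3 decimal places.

n = 6; x̄ = (8.2 + 12 + 6.8 + 12.3 + 4 + 13.7)/6 = 57/6 = 9.5.
For a Normal prior and Normal likelihood with known variance, the posterior is Normal; its mode equals its mean, the precision-weighted average.
Prior precision 1/σ₀² = 1/5 = 0.2; data precision n/σ² = 6/1 = 6.
θ̂ = (0.2·9 + 6·9.5) / (0.2 + 6) = 58.8/6.2 = 294/31 ≈ 9.484.

θ̂_MAP = 9.484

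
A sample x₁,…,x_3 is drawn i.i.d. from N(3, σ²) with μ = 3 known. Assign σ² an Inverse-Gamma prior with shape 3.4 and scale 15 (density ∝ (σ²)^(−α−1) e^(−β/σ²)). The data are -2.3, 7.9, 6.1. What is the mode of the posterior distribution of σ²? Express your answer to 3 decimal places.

Sum of squared deviations about the known mean: SS = (-2.3−3)² + (7.9−3)² + (6.1−3)² = 61.71.
The Normal likelihood contributes (σ²)^(−n/2) exp(−SS/(2σ²)), so the posterior is Inverse-Gamma(α + n/2, β + SS/2) = Inverse-Gamma(4.9, 45.855).
The mode of Inverse-Gamma(a, b) is b/(a+1) = 45.855/5.9 ≈ 7.772.

σ̂²_MAP = 7.772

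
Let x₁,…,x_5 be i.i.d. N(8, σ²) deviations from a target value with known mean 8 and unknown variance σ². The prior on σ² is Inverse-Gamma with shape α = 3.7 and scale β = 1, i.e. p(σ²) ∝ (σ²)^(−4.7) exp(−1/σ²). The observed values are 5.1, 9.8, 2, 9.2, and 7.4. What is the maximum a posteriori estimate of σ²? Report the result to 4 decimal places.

Sum of squared deviations about the known mean: SS = (5.1−8)² + (9.8−8)² + (2−8)² + (9.2−8)² + (7.4−8)² = 49.45.
The Normal likelihood contributes (σ²)^(−n/2) exp(−SS/(2σ²)), so the posterior is Inverse-Gamma(α + n/2, β + SS/2) = Inverse-Gamma(6.2, 25.725).
The mode of Inverse-Gamma(a, b) is b/(a+1) = 25.725/7.2 ≈ 3.5729.

σ̂²_MAP = 3.5729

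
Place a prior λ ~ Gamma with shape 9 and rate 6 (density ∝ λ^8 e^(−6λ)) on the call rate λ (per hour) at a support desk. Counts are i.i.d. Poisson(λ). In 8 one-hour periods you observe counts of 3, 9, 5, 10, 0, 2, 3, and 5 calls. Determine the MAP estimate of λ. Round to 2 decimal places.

Σxᵢ = 3+9+5+10+0+2+3+5 = 37, with n = 8.
Posterior ∝ λ^8e^(−6λ) · λ^37e^(−8λ) = λ^45e^(−14λ), i.e. Gamma(shape=46, rate=14).
The mode of a Gamma(a, b) with a ≥ 1 (shape–rate) is (a−1)/b = 45/14 ≈ 3.21.

λ̂_MAP = 3.21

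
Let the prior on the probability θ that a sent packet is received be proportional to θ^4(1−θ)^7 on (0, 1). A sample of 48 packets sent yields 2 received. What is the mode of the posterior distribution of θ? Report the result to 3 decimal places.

The prior density ∝ θ^4(1−θ)^7 is the kernel of Beta(5, 8).
Data: 2 successes in 48 trials. The binomial likelihood contributes θ^2(1−θ)^46, so the posterior is Beta(5+2, 8+46) = Beta(7, 54).
For Beta(a, b) with a, b > 1 the mode is (a−1)/(a+b−2) = 6/59 ≈ 0.102.

θ̂_MAP = 0.102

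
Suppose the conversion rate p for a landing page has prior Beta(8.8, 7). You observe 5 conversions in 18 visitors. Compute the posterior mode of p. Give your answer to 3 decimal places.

Prior: Beta(8.8, 7).
Data: 5 successes in 18 trials. The binomial likelihood contributes p^5(1−p)^13, so the posterior is Beta(8.8+5, 7+13) = Beta(13.8, 20).
For Beta(a, b) with a, b > 1 the mode is (a−1)/(a+b−2) = 12.8/31.8 ≈ 0.403.

p̂_MAP = 0.403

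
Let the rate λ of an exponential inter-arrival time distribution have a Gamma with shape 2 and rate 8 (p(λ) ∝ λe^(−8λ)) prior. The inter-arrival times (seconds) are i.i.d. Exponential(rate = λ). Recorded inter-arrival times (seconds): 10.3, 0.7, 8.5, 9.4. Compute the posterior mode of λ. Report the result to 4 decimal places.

The Exponential(rate=λ) likelihood is ∝ λ^n e^(−λΣtᵢ). Here n = 4 and Σtᵢ = 10.3 + 0.7 + 8.5 + 9.4 = 28.9.
Posterior ∝ λe^(−8λ) · λ^4e^(−28.9λ) = λ^5e^(−36.9λ), i.e. Gamma(6, 36.9).
Mode = (a−1)/b = 5/36.9 ≈ 0.1355.

λ̂_MAP = 0.1355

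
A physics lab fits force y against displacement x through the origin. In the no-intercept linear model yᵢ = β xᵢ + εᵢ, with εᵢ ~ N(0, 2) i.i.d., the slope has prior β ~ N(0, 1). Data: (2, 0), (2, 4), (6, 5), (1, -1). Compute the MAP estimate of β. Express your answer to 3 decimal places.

log p(β | y) = −Σ(yᵢ − βxᵢ)²/(2·2) − β²/(2·1) + const.
Setting the derivative to zero: Σxᵢ(yᵢ − βxᵢ)/2 − β/1 = 0, so β = Σxᵢyᵢ / (Σxᵢ² + σ²/τ²).
Σxᵢyᵢ = 2·0 + 2·4 + 6·5 + 1·(-1) = 37; Σxᵢ² = 45; σ²/τ² = 2.
β̂_MAP = 37 / (45 + 2) = 37/47 ≈ 0.787.

β̂_MAP = 0.787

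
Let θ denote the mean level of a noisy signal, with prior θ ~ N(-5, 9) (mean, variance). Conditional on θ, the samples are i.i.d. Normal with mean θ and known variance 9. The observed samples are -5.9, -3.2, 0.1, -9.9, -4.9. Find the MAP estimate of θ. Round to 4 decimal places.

n = 5; x̄ = ((-5.9) + (-3.2) + 0.1 + (-9.9) + (-4.9))/5 = -23.8/5 = -4.76.
For a Normal prior and Normal likelihood with known variance, the posterior is Normal; its mode equals its mean, the precision-weighted average.
Prior precision 1/σ₀² = 1/9; data precision n/σ² = 5/9.
θ̂ = ((1/9)·(-5) + (5/9)·(-4.76)) / (1/9 + 5/9) = (-3.2)/(2/3) = -4.8000.

θ̂_MAP = -4.8000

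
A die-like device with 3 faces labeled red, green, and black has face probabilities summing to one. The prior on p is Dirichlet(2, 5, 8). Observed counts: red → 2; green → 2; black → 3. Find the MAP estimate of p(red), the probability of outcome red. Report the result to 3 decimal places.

MAP estimate of p(red) = 0.158

The posterior is Dirichlet(αᵢ + nᵢ) = Dirichlet(4, 7, 11).
For a Dirichlet(a₁,…,a_K) with all aᵢ > 1, the mode has j-th component (aⱼ − 1)/(Σaᵢ − K).
Here Σaᵢ = 22 and K = 3, so p(red) = (4 − 1)/(22 − 3) = 3/19 ≈ 0.158.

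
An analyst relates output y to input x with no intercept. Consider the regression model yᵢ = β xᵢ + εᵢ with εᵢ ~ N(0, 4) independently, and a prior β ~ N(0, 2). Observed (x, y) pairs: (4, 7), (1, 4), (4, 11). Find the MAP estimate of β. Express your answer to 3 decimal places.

log p(β | y) = −Σ(yᵢ − βxᵢ)²/(2·4) − β²/(2·2) + const.
Setting the derivative to zero: Σxᵢ(yᵢ − βxᵢ)/4 − β/2 = 0, so β = Σxᵢyᵢ / (Σxᵢ² + σ²/τ²).
Σxᵢyᵢ = 4·7 + 1·4 + 4·11 = 76; Σxᵢ² = 33; σ²/τ² = 2.
β̂_MAP = 76 / (33 + 2) = 76/35 ≈ 2.171.

β̂_MAP = 2.171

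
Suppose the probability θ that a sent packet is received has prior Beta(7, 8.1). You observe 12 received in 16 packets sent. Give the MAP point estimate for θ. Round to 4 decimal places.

θ̂_MAP = 0.6186

Prior: Beta(7, 8.1).
Data: 12 successes in 16 trials. The binomial likelihood contributes θ^12(1−θ)^4, so the posterior is Beta(7+12, 8.1+4) = Beta(19, 12.1).
For Beta(a, b) with a, b > 1 the mode is (a−1)/(a+b−2) = 18/29.1 ≈ 0.6186.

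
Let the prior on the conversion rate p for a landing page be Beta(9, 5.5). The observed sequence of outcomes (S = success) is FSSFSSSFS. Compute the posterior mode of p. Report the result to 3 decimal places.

Prior: Beta(9, 5.5).
Data: 6 successes in 9 trials (from the sequence). The binomial likelihood contributes p^6(1−p)^3, so the posterior is Beta(9+6, 5.5+3) = Beta(15, 8.5).
For Beta(a, b) with a, b > 1 the mode is (a−1)/(a+b−2) = 14/21.5 ≈ 0.651.

p̂_MAP = 0.651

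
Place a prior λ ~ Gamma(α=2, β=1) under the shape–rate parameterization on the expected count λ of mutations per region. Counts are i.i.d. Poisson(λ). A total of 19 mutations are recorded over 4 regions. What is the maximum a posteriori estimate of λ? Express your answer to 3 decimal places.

λ̂_MAP = 4.000

Σxᵢ = 19, n = 4.
Posterior ∝ λe^(−1λ) · λ^19e^(−4λ) = λ^20e^(−5λ), i.e. Gamma(shape=21, rate=5).
The mode of a Gamma(a, b) with a ≥ 1 (shape–rate) is (a−1)/b = 20/5 ≈ 4.000.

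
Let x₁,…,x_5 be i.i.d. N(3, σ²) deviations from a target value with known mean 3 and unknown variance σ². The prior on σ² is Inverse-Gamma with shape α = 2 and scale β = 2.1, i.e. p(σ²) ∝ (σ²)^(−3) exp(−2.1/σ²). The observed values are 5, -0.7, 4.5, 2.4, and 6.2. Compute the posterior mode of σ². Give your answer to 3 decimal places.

σ̂²_MAP = 3.158

Sum of squared deviations about the known mean: SS = (5−3)² + (-0.7−3)² + (4.5−3)² + (2.4−3)² + (6.2−3)² = 30.54.
The Normal likelihood contributes (σ²)^(−n/2) exp(−SS/(2σ²)), so the posterior is Inverse-Gamma(α + n/2, β + SS/2) = Inverse-Gamma(4.5, 17.37).
The mode of Inverse-Gamma(a, b) is b/(a+1) = 17.37/5.5 ≈ 3.158.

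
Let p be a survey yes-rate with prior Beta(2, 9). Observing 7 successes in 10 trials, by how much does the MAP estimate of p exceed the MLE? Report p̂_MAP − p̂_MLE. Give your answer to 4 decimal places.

MAP − MLE = -0.2789

Posterior is Beta(9, 12); MAP = (9−1)/(21−2) = 8/19 ≈ 0.42105.
MLE ignores the prior: p̂_MLE = k/n = 7/10 ≈ 0.70000.
Difference = 8/19 − 7/10 = -53/190 ≈ -0.2789.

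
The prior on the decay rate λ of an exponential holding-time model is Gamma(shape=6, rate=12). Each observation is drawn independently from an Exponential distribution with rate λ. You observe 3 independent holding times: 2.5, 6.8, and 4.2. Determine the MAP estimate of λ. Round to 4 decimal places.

λ̂_MAP = 0.3137

The Exponential(rate=λ) likelihood is ∝ λ^n e^(−λΣtᵢ). Here n = 3 and Σtᵢ = 2.5 + 6.8 + 4.2 = 13.5.
Posterior ∝ λ^5e^(−12λ) · λ^3e^(−13.5λ) = λ^8e^(−25.5λ), i.e. Gamma(9, 25.5).
Mode = (a−1)/b = 8/25.5 ≈ 0.3137.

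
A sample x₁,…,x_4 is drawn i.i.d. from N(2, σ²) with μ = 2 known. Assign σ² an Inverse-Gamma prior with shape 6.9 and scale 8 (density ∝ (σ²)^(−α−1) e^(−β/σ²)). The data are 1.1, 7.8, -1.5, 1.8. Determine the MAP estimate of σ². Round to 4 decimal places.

σ̂²_MAP = 3.1687

Sum of squared deviations about the known mean: SS = (1.1−2)² + (7.8−2)² + (-1.5−2)² + (1.8−2)² = 46.74.
The Normal likelihood contributes (σ²)^(−n/2) exp(−SS/(2σ²)), so the posterior is Inverse-Gamma(α + n/2, β + SS/2) = Inverse-Gamma(8.9, 31.37).
The mode of Inverse-Gamma(a, b) is b/(a+1) = 31.37/9.9 ≈ 3.1687.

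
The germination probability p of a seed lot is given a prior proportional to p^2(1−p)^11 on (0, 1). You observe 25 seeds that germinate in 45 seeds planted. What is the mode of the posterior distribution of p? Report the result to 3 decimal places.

p̂_MAP = 0.466

The prior density ∝ p^2(1−p)^11 is the kernel of Beta(3, 12).
Data: 25 successes in 45 trials. The binomial likelihood contributes p^25(1−p)^20, so the posterior is Beta(3+25, 12+20) = Beta(28, 32).
For Beta(a, b) with a, b > 1 the mode is (a−1)/(a+b−2) = 27/58 ≈ 0.466.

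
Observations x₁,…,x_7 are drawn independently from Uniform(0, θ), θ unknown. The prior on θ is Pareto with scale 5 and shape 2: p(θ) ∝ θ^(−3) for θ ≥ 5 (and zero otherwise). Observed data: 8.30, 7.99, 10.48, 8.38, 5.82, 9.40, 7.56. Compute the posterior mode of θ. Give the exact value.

θ̂_MAP = 10.48

The Uniform(0, θ) likelihood is θ^(−n) for θ ≥ max(xᵢ), zero otherwise. Here max(xᵢ) = 10.48.
Posterior ∝ θ^(−3) · θ^(−7) = θ^(−10) on θ ≥ max(5, 10.48) = 10.48.
This density is strictly decreasing in θ, so the posterior mode lies at the lower boundary of the support.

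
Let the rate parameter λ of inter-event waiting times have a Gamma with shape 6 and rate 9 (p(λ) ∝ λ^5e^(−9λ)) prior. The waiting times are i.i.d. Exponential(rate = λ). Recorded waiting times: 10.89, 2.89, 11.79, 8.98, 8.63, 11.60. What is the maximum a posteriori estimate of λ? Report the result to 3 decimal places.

λ̂_MAP = 0.172

The Exponential(rate=λ) likelihood is ∝ λ^n e^(−λΣtᵢ). Here n = 6 and Σtᵢ = 10.89 + 2.89 + 11.79 + 8.98 + 8.63 + 11.60 = 54.78.
Posterior ∝ λ^5e^(−9λ) · λ^6e^(−54.78λ) = λ^11e^(−63.78λ), i.e. Gamma(12, 63.78).
Mode = (a−1)/b = 11/63.78 ≈ 0.172.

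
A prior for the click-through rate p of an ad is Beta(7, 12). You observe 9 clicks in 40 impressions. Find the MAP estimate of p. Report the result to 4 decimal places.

p̂_MAP = 0.2632

Prior: Beta(7, 12).
Data: 9 successes in 40 trials. The binomial likelihood contributes p^9(1−p)^31, so the posterior is Beta(7+9, 12+31) = Beta(16, 43).
For Beta(a, b) with a, b > 1 the mode is (a−1)/(a+b−2) = 15/57 ≈ 0.2632.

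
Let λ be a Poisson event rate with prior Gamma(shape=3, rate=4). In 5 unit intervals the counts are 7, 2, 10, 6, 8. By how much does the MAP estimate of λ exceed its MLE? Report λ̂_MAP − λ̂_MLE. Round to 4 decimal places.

Σxᵢ = 33. Posterior is Gamma(36, 9); MAP = (36−1)/9 = 35/9 ≈ 3.88889.
MLE = x̄ = 33/5 ≈ 6.60000.
Difference = 35/9 − 33/5 = -122/45 ≈ -2.7111.

MAP − MLE = -2.7111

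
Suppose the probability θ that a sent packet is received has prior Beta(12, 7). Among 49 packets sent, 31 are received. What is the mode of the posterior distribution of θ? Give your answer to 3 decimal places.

Prior: Beta(12, 7).
Data: 31 successes in 49 trials. The binomial likelihood contributes θ^31(1−θ)^18, so the posterior is Beta(12+31, 7+18) = Beta(43, 25).
For Beta(a, b) with a, b > 1 the mode is (a−1)/(a+b−2) = 42/66 ≈ 0.636.

θ̂_MAP = 0.636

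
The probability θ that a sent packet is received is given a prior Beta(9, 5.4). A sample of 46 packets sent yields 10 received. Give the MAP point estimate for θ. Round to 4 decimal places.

θ̂_MAP = 0.3082

Prior: Beta(9, 5.4).
Data: 10 successes in 46 trials. The binomial likelihood contributes θ^10(1−θ)^36, so the posterior is Beta(9+10, 5.4+36) = Beta(19, 41.4).
For Beta(a, b) with a, b > 1 the mode is (a−1)/(a+b−2) = 18/58.4 ≈ 0.3082.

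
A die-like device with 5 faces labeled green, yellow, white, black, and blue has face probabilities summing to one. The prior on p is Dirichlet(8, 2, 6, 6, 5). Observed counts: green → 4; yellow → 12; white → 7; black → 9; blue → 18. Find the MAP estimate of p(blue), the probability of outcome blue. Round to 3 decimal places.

The posterior is Dirichlet(αᵢ + nᵢ) = Dirichlet(12, 14, 13, 15, 23).
For a Dirichlet(a₁,…,a_K) with all aᵢ > 1, the mode has j-th component (aⱼ − 1)/(Σaᵢ − K).
Here Σaᵢ = 77 and K = 5, so p(blue) = (23 − 1)/(77 − 5) = 22/72 ≈ 0.306.

MAP estimate of p(blue) = 0.306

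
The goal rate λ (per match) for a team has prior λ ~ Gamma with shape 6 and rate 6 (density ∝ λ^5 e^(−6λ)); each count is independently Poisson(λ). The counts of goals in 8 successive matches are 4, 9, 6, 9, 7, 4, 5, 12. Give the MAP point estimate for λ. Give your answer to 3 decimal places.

λ̂_MAP = 4.357

Σxᵢ = 4+9+6+9+7+4+5+12 = 56, with n = 8.
Posterior ∝ λ^5e^(−6λ) · λ^56e^(−8λ) = λ^61e^(−14λ), i.e. Gamma(shape=62, rate=14).
The mode of a Gamma(a, b) with a ≥ 1 (shape–rate) is (a−1)/b = 61/14 ≈ 4.357.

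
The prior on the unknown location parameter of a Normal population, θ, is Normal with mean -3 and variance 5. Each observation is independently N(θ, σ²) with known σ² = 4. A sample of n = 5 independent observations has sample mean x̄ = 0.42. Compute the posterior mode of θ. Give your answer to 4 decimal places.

n = 5, x̄ = 0.42.
For a Normal prior and Normal likelihood with known variance, the posterior is Normal; its mode equals its mean, the precision-weighted average.
Prior precision 1/σ₀² = 1/5 = 0.2; data precision n/σ² = 5/4 = 1.25.
θ̂ = (0.2·(-3) + 1.25·0.42) / (0.2 + 1.25) = (-0.075)/1.45 = -3/58 ≈ -0.0517.

θ̂_MAP = -0.0517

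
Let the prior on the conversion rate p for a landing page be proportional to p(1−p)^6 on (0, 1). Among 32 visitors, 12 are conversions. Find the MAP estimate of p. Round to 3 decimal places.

The prior density ∝ p(1−p)^6 is the kernel of Beta(2, 7).
Data: 12 successes in 32 trials. The binomial likelihood contributes p^12(1−p)^20, so the posterior is Beta(2+12, 7+20) = Beta(14, 27).
For Beta(a, b) with a, b > 1 the mode is (a−1)/(a+b−2) = 13/39 ≈ 0.333.

p̂_MAP = 0.333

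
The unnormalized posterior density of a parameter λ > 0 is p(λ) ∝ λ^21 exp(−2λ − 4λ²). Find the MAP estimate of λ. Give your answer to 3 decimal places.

λ̂_MAP = 1.500

ℓ'(λ) = 21/λ − 2 − 8λ. Setting this to zero and multiplying by λ: 8λ² + 2λ − 21 = 0.
λ = (−2 + √(2² + 4·8·21)) / (2·8) = (−2 + √676) / 16 = (−2 + 26)/16 = 3/2.
ℓ''(λ) = −21/λ² − 8 < 0, confirming a maximum.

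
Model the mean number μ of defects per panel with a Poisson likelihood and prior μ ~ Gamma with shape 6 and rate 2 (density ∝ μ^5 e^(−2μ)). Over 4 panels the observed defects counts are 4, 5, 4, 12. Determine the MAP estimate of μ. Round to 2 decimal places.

Σxᵢ = 4+5+4+12 = 25, with n = 4.
Posterior ∝ μ^5e^(−2μ) · μ^25e^(−4μ) = μ^30e^(−6μ), i.e. Gamma(shape=31, rate=6).
The mode of a Gamma(a, b) with a ≥ 1 (shape–rate) is (a−1)/b = 30/6 ≈ 5.00.

μ̂_MAP = 5.00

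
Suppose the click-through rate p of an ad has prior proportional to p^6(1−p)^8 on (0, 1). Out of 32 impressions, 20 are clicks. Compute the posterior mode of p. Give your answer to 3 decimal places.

p̂_MAP = 0.565

The prior density ∝ p^6(1−p)^8 is the kernel of Beta(7, 9).
Data: 20 successes in 32 trials. The binomial likelihood contributes p^20(1−p)^12, so the posterior is Beta(7+20, 9+12) = Beta(27, 21).
For Beta(a, b) with a, b > 1 the mode is (a−1)/(a+b−2) = 26/46 ≈ 0.565.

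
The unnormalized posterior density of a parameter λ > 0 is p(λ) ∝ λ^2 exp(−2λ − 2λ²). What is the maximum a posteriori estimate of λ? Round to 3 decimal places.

λ̂_MAP = 0.500

ℓ'(λ) = 2/λ − 2 − 4λ. Setting this to zero and multiplying by λ: 4λ² + 2λ − 2 = 0.
λ = (−2 + √(2² + 4·4·2)) / (2·4) = (−2 + √36) / 8 = (−2 + 6)/8 = 1/2.
ℓ''(λ) = −2/λ² − 4 < 0, confirming a maximum.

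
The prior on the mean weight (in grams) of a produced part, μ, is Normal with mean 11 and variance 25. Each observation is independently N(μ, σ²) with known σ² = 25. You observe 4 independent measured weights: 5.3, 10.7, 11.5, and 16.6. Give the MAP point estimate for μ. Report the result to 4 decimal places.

n = 4; x̄ = (5.3 + 10.7 + 11.5 + 16.6)/4 = 44.1/4 = 11.025.
For a Normal prior and Normal likelihood with known variance, the posterior is Normal; its mode equals its mean, the precision-weighted average.
Prior precision 1/σ₀² = 1/25 = 0.04; data precision n/σ² = 4/25 = 0.16.
μ̂ = (0.04·11 + 0.16·11.025) / (0.04 + 0.16) = 2.204/0.2 = 11.0200.

μ̂_MAP = 11.0200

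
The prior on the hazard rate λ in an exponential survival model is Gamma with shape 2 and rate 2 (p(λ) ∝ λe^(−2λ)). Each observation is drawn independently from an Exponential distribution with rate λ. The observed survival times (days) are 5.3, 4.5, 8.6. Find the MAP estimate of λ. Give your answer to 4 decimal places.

λ̂_MAP = 0.1961

The Exponential(rate=λ) likelihood is ∝ λ^n e^(−λΣtᵢ). Here n = 3 and Σtᵢ = 5.3 + 4.5 + 8.6 = 18.4.
Posterior ∝ λe^(−2λ) · λ^3e^(−18.4λ) = λ^4e^(−20.4λ), i.e. Gamma(5, 20.4).
Mode = (a−1)/b = 4/20.4 ≈ 0.1961.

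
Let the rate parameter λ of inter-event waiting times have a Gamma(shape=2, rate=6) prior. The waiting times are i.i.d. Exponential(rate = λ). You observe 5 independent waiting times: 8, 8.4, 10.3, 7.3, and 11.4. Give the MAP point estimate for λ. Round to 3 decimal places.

λ̂_MAP = 0.117

The Exponential(rate=λ) likelihood is ∝ λ^n e^(−λΣtᵢ). Here n = 5 and Σtᵢ = 8 + 8.4 + 10.3 + 7.3 + 11.4 = 45.4.
Posterior ∝ λe^(−6λ) · λ^5e^(−45.4λ) = λ^6e^(−51.4λ), i.e. Gamma(7, 51.4).
Mode = (a−1)/b = 6/51.4 ≈ 0.117.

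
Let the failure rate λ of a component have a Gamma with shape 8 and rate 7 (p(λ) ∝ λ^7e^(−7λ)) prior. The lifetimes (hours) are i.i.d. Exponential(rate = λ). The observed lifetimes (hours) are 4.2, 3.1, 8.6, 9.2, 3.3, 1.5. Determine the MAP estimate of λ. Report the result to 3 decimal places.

The Exponential(rate=λ) likelihood is ∝ λ^n e^(−λΣtᵢ). Here n = 6 and Σtᵢ = 4.2 + 3.1 + 8.6 + 9.2 + 3.3 + 1.5 = 29.9.
Posterior ∝ λ^7e^(−7λ) · λ^6e^(−29.9λ) = λ^13e^(−36.9λ), i.e. Gamma(14, 36.9).
Mode = (a−1)/b = 13/36.9 ≈ 0.352.

λ̂_MAP = 0.352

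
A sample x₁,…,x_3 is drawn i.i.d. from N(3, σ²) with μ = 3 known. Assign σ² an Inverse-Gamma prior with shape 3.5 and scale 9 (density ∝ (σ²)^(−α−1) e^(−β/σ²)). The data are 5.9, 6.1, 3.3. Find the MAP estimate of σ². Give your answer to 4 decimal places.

Sum of squared deviations about the known mean: SS = (5.9−3)² + (6.1−3)² + (3.3−3)² = 18.11.
The Normal likelihood contributes (σ²)^(−n/2) exp(−SS/(2σ²)), so the posterior is Inverse-Gamma(α + n/2, β + SS/2) = Inverse-Gamma(5, 18.055).
The mode of Inverse-Gamma(a, b) is b/(a+1) = 18.055/6 ≈ 3.0092.

σ̂²_MAP = 3.0092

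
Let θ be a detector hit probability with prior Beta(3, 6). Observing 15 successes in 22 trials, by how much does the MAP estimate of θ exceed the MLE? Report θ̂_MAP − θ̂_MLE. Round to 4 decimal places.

Posterior is Beta(18, 13); MAP = (18−1)/(31−2) = 17/29 ≈ 0.58621.
MLE ignores the prior: θ̂_MLE = k/n = 15/22 ≈ 0.68182.
Difference = 17/29 − 15/22 = -61/638 ≈ -0.0956.

MAP − MLE = -0.0956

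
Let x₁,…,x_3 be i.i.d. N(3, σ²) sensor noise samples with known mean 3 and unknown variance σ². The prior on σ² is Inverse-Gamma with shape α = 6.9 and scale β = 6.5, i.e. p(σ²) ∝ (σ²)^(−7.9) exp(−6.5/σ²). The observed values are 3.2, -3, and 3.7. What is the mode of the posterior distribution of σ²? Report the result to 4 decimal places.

σ̂²_MAP = 2.6346

Sum of squared deviations about the known mean: SS = (3.2−3)² + (-3−3)² + (3.7−3)² = 36.53.
The Normal likelihood contributes (σ²)^(−n/2) exp(−SS/(2σ²)), so the posterior is Inverse-Gamma(α + n/2, β + SS/2) = Inverse-Gamma(8.4, 24.765).
The mode of Inverse-Gamma(a, b) is b/(a+1) = 24.765/9.4 ≈ 2.6346.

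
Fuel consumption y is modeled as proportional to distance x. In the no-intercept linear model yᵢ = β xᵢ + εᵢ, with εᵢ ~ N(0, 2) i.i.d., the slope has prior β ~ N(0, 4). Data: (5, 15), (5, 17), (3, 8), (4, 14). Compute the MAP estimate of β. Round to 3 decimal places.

log p(β | y) = −Σ(yᵢ − βxᵢ)²/(2·2) − β²/(2·4) + const.
Setting the derivative to zero: Σxᵢ(yᵢ − βxᵢ)/2 − β/4 = 0, so β = Σxᵢyᵢ / (Σxᵢ² + σ²/τ²).
Σxᵢyᵢ = 5·15 + 5·17 + 3·8 + 4·14 = 240; Σxᵢ² = 75; σ²/τ² = 0.5.
β̂_MAP = 240 / (75 + 0.5) = 240/75.5 ≈ 3.179.

β̂_MAP = 3.179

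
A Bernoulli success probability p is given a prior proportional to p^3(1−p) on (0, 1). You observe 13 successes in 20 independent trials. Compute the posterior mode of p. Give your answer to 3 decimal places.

p̂_MAP = 0.667

The prior density ∝ p^3(1−p)^1 is the kernel of Beta(4, 2).
Data: 13 successes in 20 trials. The binomial likelihood contributes p^13(1−p)^7, so the posterior is Beta(4+13, 2+7) = Beta(17, 9).
For Beta(a, b) with a, b > 1 the mode is (a−1)/(a+b−2) = 16/24 ≈ 0.667.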